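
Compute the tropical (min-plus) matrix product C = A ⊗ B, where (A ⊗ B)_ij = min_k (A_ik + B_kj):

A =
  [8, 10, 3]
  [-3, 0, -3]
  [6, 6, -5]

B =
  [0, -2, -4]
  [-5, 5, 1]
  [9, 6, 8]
A ⊗ B =
  [5, 6, 4]
  [-5, -5, -7]
  [1, 1, 2]

Apply the min-plus product entry-by-entry:
  C[0][0] = min over k of (A[0][0] + B[0][0] = 8 + 0 = 8, A[0][1] + B[1][0] = 10 + -5 = 5, A[0][2] + B[2][0] = 3 + 9 = 12) = 5 (attained at k = 1)
  C[0][1] = min over k of (A[0][0] + B[0][1] = 8 + -2 = 6, A[0][1] + B[1][1] = 10 + 5 = 15, A[0][2] + B[2][1] = 3 + 6 = 9) = 6 (attained at k = 0)
  C[0][2] = min over k of (A[0][0] + B[0][2] = 8 + -4 = 4, A[0][1] + B[1][2] = 10 + 1 = 11, A[0][2] + B[2][2] = 3 + 8 = 11) = 4 (attained at k = 0)
  C[1][0] = min over k of (A[1][0] + B[0][0] = -3 + 0 = -3, A[1][1] + B[1][0] = 0 + -5 = -5, A[1][2] + B[2][0] = -3 + 9 = 6) = -5 (attained at k = 1)
  C[1][1] = min over k of (A[1][0] + B[0][1] = -3 + -2 = -5, A[1][1] + B[1][1] = 0 + 5 = 5, A[1][2] + B[2][1] = -3 + 6 = 3) = -5 (attained at k = 0)
  C[1][2] = min over k of (A[1][0] + B[0][2] = -3 + -4 = -7, A[1][1] + B[1][2] = 0 + 1 = 1, A[1][2] + B[2][2] = -3 + 8 = 5) = -7 (attained at k = 0)
  C[2][0] = min over k of (A[2][0] + B[0][0] = 6 + 0 = 6, A[2][1] + B[1][0] = 6 + -5 = 1, A[2][2] + B[2][0] = -5 + 9 = 4) = 1 (attained at k = 1)
  C[2][1] = min over k of (A[2][0] + B[0][1] = 6 + -2 = 4, A[2][1] + B[1][1] = 6 + 5 = 11, A[2][2] + B[2][1] = -5 + 6 = 1) = 1 (attained at k = 2)
  C[2][2] = min over k of (A[2][0] + B[0][2] = 6 + -4 = 2, A[2][1] + B[1][2] = 6 + 1 = 7, A[2][2] + B[2][2] = -5 + 8 = 3) = 2 (attained at k = 0)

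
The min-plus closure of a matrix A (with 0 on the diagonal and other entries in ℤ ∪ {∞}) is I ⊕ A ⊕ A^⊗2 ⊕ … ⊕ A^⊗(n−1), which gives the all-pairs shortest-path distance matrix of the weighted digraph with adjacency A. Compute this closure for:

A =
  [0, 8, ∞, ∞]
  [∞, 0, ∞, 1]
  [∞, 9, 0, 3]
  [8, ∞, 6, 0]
Closure =
  [0, 8, 15, 9]
  [9, 0, 7, 1]
  [11, 9, 0, 3]
  [8, 15, 6, 0]

This is the Floyd-Warshall all-pairs shortest-path computation. For each intermediate vertex k = 0, 1, …, 3, update dist[i][j] ← min(dist[i][j], dist[i][k] + dist[k][j]). The final matrix gives, for each (i, j), the minimum total weight of any directed path from i to j (possibly empty when i = j).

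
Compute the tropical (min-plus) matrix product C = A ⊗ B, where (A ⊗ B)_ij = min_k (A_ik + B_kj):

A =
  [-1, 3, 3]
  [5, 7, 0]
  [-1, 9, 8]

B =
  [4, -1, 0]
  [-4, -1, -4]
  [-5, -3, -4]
A ⊗ B =
  [-2, -2, -1]
  [-5, -3, -4]
  [3, -2, -1]

Apply the min-plus product entry-by-entry:
  C[0][0] = min over k of (A[0][0] + B[0][0] = -1 + 4 = 3, A[0][1] + B[1][0] = 3 + -4 = -1, A[0][2] + B[2][0] = 3 + -5 = -2) = -2 (attained at k = 2)
  C[0][1] = min over k of (A[0][0] + B[0][1] = -1 + -1 = -2, A[0][1] + B[1][1] = 3 + -1 = 2, A[0][2] + B[2][1] = 3 + -3 = 0) = -2 (attained at k = 0)
  C[0][2] = min over k of (A[0][0] + B[0][2] = -1 + 0 = -1, A[0][1] + B[1][2] = 3 + -4 = -1, A[0][2] + B[2][2] = 3 + -4 = -1) = -1 (attained at k = 0)
  C[1][0] = min over k of (A[1][0] + B[0][0] = 5 + 4 = 9, A[1][1] + B[1][0] = 7 + -4 = 3, A[1][2] + B[2][0] = 0 + -5 = -5) = -5 (attained at k = 2)
  C[1][1] = min over k of (A[1][0] + B[0][1] = 5 + -1 = 4, A[1][1] + B[1][1] = 7 + -1 = 6, A[1][2] + B[2][1] = 0 + -3 = -3) = -3 (attained at k = 2)
  C[1][2] = min over k of (A[1][0] + B[0][2] = 5 + 0 = 5, A[1][1] + B[1][2] = 7 + -4 = 3, A[1][2] + B[2][2] = 0 + -4 = -4) = -4 (attained at k = 2)
  C[2][0] = min over k of (A[2][0] + B[0][0] = -1 + 4 = 3, A[2][1] + B[1][0] = 9 + -4 = 5, A[2][2] + B[2][0] = 8 + -5 = 3) = 3 (attained at k = 0)
  C[2][1] = min over k of (A[2][0] + B[0][1] = -1 + -1 = -2, A[2][1] + B[1][1] = 9 + -1 = 8, A[2][2] + B[2][1] = 8 + -3 = 5) = -2 (attained at k = 0)
  C[2][2] = min over k of (A[2][0] + B[0][2] = -1 + 0 = -1, A[2][1] + B[1][2] = 9 + -4 = 5, A[2][2] + B[2][2] = 8 + -4 = 4) = -1 (attained at k = 0)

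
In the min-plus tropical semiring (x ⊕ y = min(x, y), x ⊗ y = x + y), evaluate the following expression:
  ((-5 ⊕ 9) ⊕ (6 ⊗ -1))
((-5 ⊕ 9) ⊕ (6 ⊗ -1)) = -5

Expand innermost to outermost. Recall ⊕ takes the minimum of its arguments and ⊗ takes their sum. Working out the expression ((-5 ⊕ 9) ⊕ (6 ⊗ -1)) gives -5.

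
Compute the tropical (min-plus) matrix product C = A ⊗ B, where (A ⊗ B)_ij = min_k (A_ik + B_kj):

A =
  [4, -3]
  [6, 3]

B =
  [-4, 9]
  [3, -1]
A ⊗ B =
  [0, -4]
  [2, 2]

Apply the min-plus product entry-by-entry:
  C[0][0] = min over k of (A[0][0] + B[0][0] = 4 + -4 = 0, A[0][1] + B[1][0] = -3 + 3 = 0) = 0 (attained at k = 0)
  C[0][1] = min over k of (A[0][0] + B[0][1] = 4 + 9 = 13, A[0][1] + B[1][1] = -3 + -1 = -4) = -4 (attained at k = 1)
  C[1][0] = min over k of (A[1][0] + B[0][0] = 6 + -4 = 2, A[1][1] + B[1][0] = 3 + 3 = 6) = 2 (attained at k = 0)
  C[1][1] = min over k of (A[1][0] + B[0][1] = 6 + 9 = 15, A[1][1] + B[1][1] = 3 + -1 = 2) = 2 (attained at k = 1)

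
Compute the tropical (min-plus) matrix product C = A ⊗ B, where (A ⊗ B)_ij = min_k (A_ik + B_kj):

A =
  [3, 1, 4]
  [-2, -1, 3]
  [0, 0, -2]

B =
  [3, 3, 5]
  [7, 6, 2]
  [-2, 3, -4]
A ⊗ B =
  [2, 6, 0]
  [1, 1, -1]
  [-4, 1, -6]

Apply the min-plus product entry-by-entry:
  C[0][0] = min over k of (A[0][0] + B[0][0] = 3 + 3 = 6, A[0][1] + B[1][0] = 1 + 7 = 8, A[0][2] + B[2][0] = 4 + -2 = 2) = 2 (attained at k = 2)
  C[0][1] = min over k of (A[0][0] + B[0][1] = 3 + 3 = 6, A[0][1] + B[1][1] = 1 + 6 = 7, A[0][2] + B[2][1] = 4 + 3 = 7) = 6 (attained at k = 0)
  C[0][2] = min over k of (A[0][0] + B[0][2] = 3 + 5 = 8, A[0][1] + B[1][2] = 1 + 2 = 3, A[0][2] + B[2][2] = 4 + -4 = 0) = 0 (attained at k = 2)
  C[1][0] = min over k of (A[1][0] + B[0][0] = -2 + 3 = 1, A[1][1] + B[1][0] = -1 + 7 = 6, A[1][2] + B[2][0] = 3 + -2 = 1) = 1 (attained at k = 0)
  C[1][1] = min over k of (A[1][0] + B[0][1] = -2 + 3 = 1, A[1][1] + B[1][1] = -1 + 6 = 5, A[1][2] + B[2][1] = 3 + 3 = 6) = 1 (attained at k = 0)
  C[1][2] = min over k of (A[1][0] + B[0][2] = -2 + 5 = 3, A[1][1] + B[1][2] = -1 + 2 = 1, A[1][2] + B[2][2] = 3 + -4 = -1) = -1 (attained at k = 2)
  C[2][0] = min over k of (A[2][0] + B[0][0] = 0 + 3 = 3, A[2][1] + B[1][0] = 0 + 7 = 7, A[2][2] + B[2][0] = -2 + -2 = -4) = -4 (attained at k = 2)
  C[2][1] = min over k of (A[2][0] + B[0][1] = 0 + 3 = 3, A[2][1] + B[1][1] = 0 + 6 = 6, A[2][2] + B[2][1] = -2 + 3 = 1) = 1 (attained at k = 2)
  C[2][2] = min over k of (A[2][0] + B[0][2] = 0 + 5 = 5, A[2][1] + B[1][2] = 0 + 2 = 2, A[2][2] + B[2][2] = -2 + -4 = -6) = -6 (attained at k = 2)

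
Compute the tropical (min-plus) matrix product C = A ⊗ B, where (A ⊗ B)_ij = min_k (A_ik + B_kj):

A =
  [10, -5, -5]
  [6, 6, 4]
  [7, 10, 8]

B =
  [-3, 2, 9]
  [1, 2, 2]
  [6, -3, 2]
A ⊗ B =
  [-4, -8, -3]
  [3, 1, 6]
  [4, 5, 10]

Apply the min-plus product entry-by-entry:
  C[0][0] = min over k of (A[0][0] + B[0][0] = 10 + -3 = 7, A[0][1] + B[1][0] = -5 + 1 = -4, A[0][2] + B[2][0] = -5 + 6 = 1) = -4 (attained at k = 1)
  C[0][1] = min over k of (A[0][0] + B[0][1] = 10 + 2 = 12, A[0][1] + B[1][1] = -5 + 2 = -3, A[0][2] + B[2][1] = -5 + -3 = -8) = -8 (attained at k = 2)
  C[0][2] = min over k of (A[0][0] + B[0][2] = 10 + 9 = 19, A[0][1] + B[1][2] = -5 + 2 = -3, A[0][2] + B[2][2] = -5 + 2 = -3) = -3 (attained at k = 1)
  C[1][0] = min over k of (A[1][0] + B[0][0] = 6 + -3 = 3, A[1][1] + B[1][0] = 6 + 1 = 7, A[1][2] + B[2][0] = 4 + 6 = 10) = 3 (attained at k = 0)
  C[1][1] = min over k of (A[1][0] + B[0][1] = 6 + 2 = 8, A[1][1] + B[1][1] = 6 + 2 = 8, A[1][2] + B[2][1] = 4 + -3 = 1) = 1 (attained at k = 2)
  C[1][2] = min over k of (A[1][0] + B[0][2] = 6 + 9 = 15, A[1][1] + B[1][2] = 6 + 2 = 8, A[1][2] + B[2][2] = 4 + 2 = 6) = 6 (attained at k = 2)
  C[2][0] = min over k of (A[2][0] + B[0][0] = 7 + -3 = 4, A[2][1] + B[1][0] = 10 + 1 = 11, A[2][2] + B[2][0] = 8 + 6 = 14) = 4 (attained at k = 0)
  C[2][1] = min over k of (A[2][0] + B[0][1] = 7 + 2 = 9, A[2][1] + B[1][1] = 10 + 2 = 12, A[2][2] + B[2][1] = 8 + -3 = 5) = 5 (attained at k = 2)
  C[2][2] = min over k of (A[2][0] + B[0][2] = 7 + 9 = 16, A[2][1] + B[1][2] = 10 + 2 = 12, A[2][2] + B[2][2] = 8 + 2 = 10) = 10 (attained at k = 2)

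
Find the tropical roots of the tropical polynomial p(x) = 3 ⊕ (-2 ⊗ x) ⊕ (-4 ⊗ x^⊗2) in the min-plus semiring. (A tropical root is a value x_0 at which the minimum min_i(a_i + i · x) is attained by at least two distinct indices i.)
Roots: {2, 5}

Each tropical root is a break point of the lower envelope of the lines y = a_i + i · x (there are 3 lines, with slopes 0, 1, ..., 2). Only the lines that attain the minimum somewhere contribute to roots; other lines are dominated. Here the surviving (envelope) indices are i = 2, i = 1, i = 0.
Intersections between consecutive envelope lines give the roots: for adjacent envelope indices i < j the intersection is x = (a_i − a_j) / (j − i). Reading off the sorted break points: {2, 5}.
Verification: at each break x_0, at least two indices attain the minimum of min_i(a_i + i · x_0).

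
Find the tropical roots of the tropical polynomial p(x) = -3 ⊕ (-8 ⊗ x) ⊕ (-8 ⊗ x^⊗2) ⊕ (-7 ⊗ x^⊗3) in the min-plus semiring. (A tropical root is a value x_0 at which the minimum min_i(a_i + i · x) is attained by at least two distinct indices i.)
Roots: {-1, 0, 5}

Each tropical root is a break point of the lower envelope of the lines y = a_i + i · x (there are 4 lines, with slopes 0, 1, ..., 3). Only the lines that attain the minimum somewhere contribute to roots; other lines are dominated. Here the surviving (envelope) indices are i = 3, i = 2, i = 1, i = 0.
Intersections between consecutive envelope lines give the roots: for adjacent envelope indices i < j the intersection is x = (a_i − a_j) / (j − i). Reading off the sorted break points: {-1, 0, 5}.
Verification: at each break x_0, at least two indices attain the minimum of min_i(a_i + i · x_0).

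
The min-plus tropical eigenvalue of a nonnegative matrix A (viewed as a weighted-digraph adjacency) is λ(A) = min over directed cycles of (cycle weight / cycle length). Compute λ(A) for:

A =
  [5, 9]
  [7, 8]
λ(A) = 5

Enumerate directed cycles and compute their means (weight / length). Sample:
  cycle 0 → 0: weight = 5, length = 1, mean = 5/1 ≈ 5.000
  cycle 1 → 1: weight = 8, length = 1, mean = 8/1 ≈ 8.000
  cycle 0 → 1 → 0: weight = 16, length = 2, mean = 16/2 ≈ 8.000
  cycle 1 → 0 → 1: weight = 16, length = 2, mean = 16/2 ≈ 8.000
Minimum mean = 5.000, attained e.g. along the cycle 0 → 0 with weight 5 and length 1. So λ(A) = 5/1 = 5.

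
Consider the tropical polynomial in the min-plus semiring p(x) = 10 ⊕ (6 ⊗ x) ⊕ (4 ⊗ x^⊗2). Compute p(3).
p(3) = 9

A tropical monomial a ⊗ x^⊗i evaluates to a + i · x. Evaluating each term at x = 3:
  Term 0 contributes 10 + 0 · 3 = 10
  Term 1 contributes 6 + 1 · 3 = 9
  Term 2 contributes 4 + 2 · 3 = 10
p(3) = ⊕ of these = min[10, 9, 10] = 9.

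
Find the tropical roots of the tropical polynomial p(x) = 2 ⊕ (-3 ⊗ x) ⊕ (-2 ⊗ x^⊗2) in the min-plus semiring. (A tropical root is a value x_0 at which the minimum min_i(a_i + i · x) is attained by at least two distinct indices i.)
Roots: {-1, 5}

Each tropical root is a break point of the lower envelope of the lines y = a_i + i · x (there are 3 lines, with slopes 0, 1, ..., 2). Only the lines that attain the minimum somewhere contribute to roots; other lines are dominated. Here the surviving (envelope) indices are i = 2, i = 1, i = 0.
Intersections between consecutive envelope lines give the roots: for adjacent envelope indices i < j the intersection is x = (a_i − a_j) / (j − i). Reading off the sorted break points: {-1, 5}.
Verification: at each break x_0, at least two indices attain the minimum of min_i(a_i + i · x_0).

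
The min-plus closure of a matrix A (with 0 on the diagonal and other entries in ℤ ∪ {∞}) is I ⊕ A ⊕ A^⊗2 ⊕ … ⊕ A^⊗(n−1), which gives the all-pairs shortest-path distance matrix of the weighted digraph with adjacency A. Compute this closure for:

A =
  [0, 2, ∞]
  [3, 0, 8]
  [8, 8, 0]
Closure =
  [0, 2, 10]
  [3, 0, 8]
  [8, 8, 0]

This is the Floyd-Warshall all-pairs shortest-path computation. For each intermediate vertex k = 0, 1, …, 2, update dist[i][j] ← min(dist[i][j], dist[i][k] + dist[k][j]). The final matrix gives, for each (i, j), the minimum total weight of any directed path from i to j (possibly empty when i = j).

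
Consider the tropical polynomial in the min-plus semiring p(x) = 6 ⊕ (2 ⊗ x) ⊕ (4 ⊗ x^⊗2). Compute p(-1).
p(-1) = 1

A tropical monomial a ⊗ x^⊗i evaluates to a + i · x. Evaluating each term at x = -1:
  Term 0 contributes 6 + 0 · -1 = 6
  Term 1 contributes 2 + 1 · -1 = 1
  Term 2 contributes 4 + 2 · -1 = 2
p(-1) = ⊕ of these = min[6, 1, 2] = 1.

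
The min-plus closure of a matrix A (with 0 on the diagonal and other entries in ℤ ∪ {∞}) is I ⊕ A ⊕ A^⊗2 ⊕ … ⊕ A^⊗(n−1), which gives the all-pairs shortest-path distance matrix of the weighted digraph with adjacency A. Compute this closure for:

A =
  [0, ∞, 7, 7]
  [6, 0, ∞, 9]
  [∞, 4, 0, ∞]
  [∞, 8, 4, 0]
Closure =
  [0, 11, 7, 7]
  [6, 0, 13, 9]
  [10, 4, 0, 13]
  [14, 8, 4, 0]

This is the Floyd-Warshall all-pairs shortest-path computation. For each intermediate vertex k = 0, 1, …, 3, update dist[i][j] ← min(dist[i][j], dist[i][k] + dist[k][j]). The final matrix gives, for each (i, j), the minimum total weight of any directed path from i to j (possibly empty when i = j).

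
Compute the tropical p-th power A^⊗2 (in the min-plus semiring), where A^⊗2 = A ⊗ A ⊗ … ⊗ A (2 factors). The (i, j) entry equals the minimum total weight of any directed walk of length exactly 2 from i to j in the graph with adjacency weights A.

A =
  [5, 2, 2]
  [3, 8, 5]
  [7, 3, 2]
A^⊗2 =
  [5, 5, 4]
  [8, 5, 5]
  [6, 5, 4]

Each entry (A^⊗2)_ij equals the minimum over all length-2 walks i = v_0 → v_1 → … → v_2 = j of Σ_t A[v_t][v_{t+1}]. For example, for (i, j) = (0, 2) we minimise over 3 possible intermediate vertex sequences; the minimum is 4, attained along the walk 0 → 2 → 2.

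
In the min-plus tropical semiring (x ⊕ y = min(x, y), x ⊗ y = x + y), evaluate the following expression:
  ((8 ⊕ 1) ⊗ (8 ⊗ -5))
((8 ⊕ 1) ⊗ (8 ⊗ -5)) = 4

Expand innermost to outermost. Recall ⊕ takes the minimum of its arguments and ⊗ takes their sum. Working out the expression ((8 ⊕ 1) ⊗ (8 ⊗ -5)) gives 4.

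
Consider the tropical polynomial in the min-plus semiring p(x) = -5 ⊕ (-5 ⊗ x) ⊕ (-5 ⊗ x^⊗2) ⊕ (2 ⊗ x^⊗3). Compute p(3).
p(3) = -5

A tropical monomial a ⊗ x^⊗i evaluates to a + i · x. Evaluating each term at x = 3:
  Term 0 contributes -5 + 0 · 3 = -5
  Term 1 contributes -5 + 1 · 3 = -2
  Term 2 contributes -5 + 2 · 3 = 1
  Term 3 contributes 2 + 3 · 3 = 11
p(3) = ⊕ of these = min[-5, -2, 1, 11] = -5.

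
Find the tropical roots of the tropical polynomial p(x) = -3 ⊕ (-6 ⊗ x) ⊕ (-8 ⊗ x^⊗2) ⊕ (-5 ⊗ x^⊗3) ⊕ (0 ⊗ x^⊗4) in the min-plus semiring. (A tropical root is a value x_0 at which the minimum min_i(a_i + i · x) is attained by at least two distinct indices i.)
Roots: {-5, -3, 2, 3}

Each tropical root is a break point of the lower envelope of the lines y = a_i + i · x (there are 5 lines, with slopes 0, 1, ..., 4). Only the lines that attain the minimum somewhere contribute to roots; other lines are dominated. Here the surviving (envelope) indices are i = 4, i = 3, i = 2, i = 1, i = 0.
Intersections between consecutive envelope lines give the roots: for adjacent envelope indices i < j the intersection is x = (a_i − a_j) / (j − i). Reading off the sorted break points: {-5, -3, 2, 3}.
Verification: at each break x_0, at least two indices attain the minimum of min_i(a_i + i · x_0).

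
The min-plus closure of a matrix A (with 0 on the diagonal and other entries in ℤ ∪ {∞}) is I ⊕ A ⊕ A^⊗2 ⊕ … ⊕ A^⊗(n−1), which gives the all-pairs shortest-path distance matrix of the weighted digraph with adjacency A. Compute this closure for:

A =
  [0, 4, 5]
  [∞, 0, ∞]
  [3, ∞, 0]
Closure =
  [0, 4, 5]
  [∞, 0, ∞]
  [3, 7, 0]

This is the Floyd-Warshall all-pairs shortest-path computation. For each intermediate vertex k = 0, 1, …, 2, update dist[i][j] ← min(dist[i][j], dist[i][k] + dist[k][j]). The final matrix gives, for each (i, j), the minimum total weight of any directed path from i to j (possibly empty when i = j).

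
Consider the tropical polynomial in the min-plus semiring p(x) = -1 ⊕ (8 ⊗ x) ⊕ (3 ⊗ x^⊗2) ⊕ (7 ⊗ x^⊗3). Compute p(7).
p(7) = -1

A tropical monomial a ⊗ x^⊗i evaluates to a + i · x. Evaluating each term at x = 7:
  Term 0 contributes -1 + 0 · 7 = -1
  Term 1 contributes 8 + 1 · 7 = 15
  Term 2 contributes 3 + 2 · 7 = 17
  Term 3 contributes 7 + 3 · 7 = 28
p(7) = ⊕ of these = min[-1, 15, 17, 28] = -1.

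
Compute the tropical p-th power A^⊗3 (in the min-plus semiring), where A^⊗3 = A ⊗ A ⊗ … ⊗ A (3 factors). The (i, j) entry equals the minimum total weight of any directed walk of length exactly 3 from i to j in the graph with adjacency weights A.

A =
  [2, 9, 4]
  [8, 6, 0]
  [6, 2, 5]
A^⊗3 =
  [6, 8, 6]
  [8, 7, 2]
  [8, 4, 7]

Each entry (A^⊗3)_ij equals the minimum over all length-3 walks i = v_0 → v_1 → … → v_3 = j of Σ_t A[v_t][v_{t+1}]. For example, for (i, j) = (0, 2) we minimise over 9 possible intermediate vertex sequences; the minimum is 6, attained along the walk 0 → 2 → 1 → 2.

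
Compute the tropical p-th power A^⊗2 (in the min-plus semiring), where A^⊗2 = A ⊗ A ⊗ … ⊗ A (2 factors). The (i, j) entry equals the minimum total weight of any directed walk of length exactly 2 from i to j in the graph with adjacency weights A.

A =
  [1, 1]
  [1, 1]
A^⊗2 =
  [2, 2]
  [2, 2]

Each entry (A^⊗2)_ij equals the minimum over all length-2 walks i = v_0 → v_1 → … → v_2 = j of Σ_t A[v_t][v_{t+1}]. For example, for (i, j) = (0, 1) we minimise over 2 possible intermediate vertex sequences; the minimum is 2, attained along the walk 0 → 0 → 1.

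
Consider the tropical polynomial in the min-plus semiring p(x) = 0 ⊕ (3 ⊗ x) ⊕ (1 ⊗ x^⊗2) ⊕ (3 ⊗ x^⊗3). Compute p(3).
p(3) = 0

A tropical monomial a ⊗ x^⊗i evaluates to a + i · x. Evaluating each term at x = 3:
  Term 0 contributes 0 + 0 · 3 = 0
  Term 1 contributes 3 + 1 · 3 = 6
  Term 2 contributes 1 + 2 · 3 = 7
  Term 3 contributes 3 + 3 · 3 = 12
p(3) = ⊕ of these = min[0, 6, 7, 12] = 0.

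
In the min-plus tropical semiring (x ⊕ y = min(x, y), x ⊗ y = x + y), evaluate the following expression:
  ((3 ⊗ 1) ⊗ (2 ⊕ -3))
((3 ⊗ 1) ⊗ (2 ⊕ -3)) = 1

Expand innermost to outermost. Recall ⊕ takes the minimum of its arguments and ⊗ takes their sum. Working out the expression ((3 ⊗ 1) ⊗ (2 ⊕ -3)) gives 1.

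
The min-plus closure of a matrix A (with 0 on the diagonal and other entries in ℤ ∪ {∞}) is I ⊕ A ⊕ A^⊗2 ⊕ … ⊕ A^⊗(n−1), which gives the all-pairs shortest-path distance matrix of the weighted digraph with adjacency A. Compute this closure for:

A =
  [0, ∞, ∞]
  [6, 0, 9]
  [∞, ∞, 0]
Closure =
  [0, ∞, ∞]
  [6, 0, 9]
  [∞, ∞, 0]

This is the Floyd-Warshall all-pairs shortest-path computation. For each intermediate vertex k = 0, 1, …, 2, update dist[i][j] ← min(dist[i][j], dist[i][k] + dist[k][j]). The final matrix gives, for each (i, j), the minimum total weight of any directed path from i to j (possibly empty when i = j).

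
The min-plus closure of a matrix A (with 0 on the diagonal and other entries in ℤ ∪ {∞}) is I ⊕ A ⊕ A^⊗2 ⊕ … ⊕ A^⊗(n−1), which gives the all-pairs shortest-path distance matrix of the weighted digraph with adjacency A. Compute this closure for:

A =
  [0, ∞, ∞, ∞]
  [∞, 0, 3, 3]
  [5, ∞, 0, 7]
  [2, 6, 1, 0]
Closure =
  [0, ∞, ∞, ∞]
  [5, 0, 3, 3]
  [5, 13, 0, 7]
  [2, 6, 1, 0]

This is the Floyd-Warshall all-pairs shortest-path computation. For each intermediate vertex k = 0, 1, …, 3, update dist[i][j] ← min(dist[i][j], dist[i][k] + dist[k][j]). The final matrix gives, for each (i, j), the minimum total weight of any directed path from i to j (possibly empty when i = j).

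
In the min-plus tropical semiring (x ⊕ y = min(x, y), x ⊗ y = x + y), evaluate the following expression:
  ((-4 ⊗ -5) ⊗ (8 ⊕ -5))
((-4 ⊗ -5) ⊗ (8 ⊕ -5)) = -14

Expand innermost to outermost. Recall ⊕ takes the minimum of its arguments and ⊗ takes their sum. Working out the expression ((-4 ⊗ -5) ⊗ (8 ⊕ -5)) gives -14.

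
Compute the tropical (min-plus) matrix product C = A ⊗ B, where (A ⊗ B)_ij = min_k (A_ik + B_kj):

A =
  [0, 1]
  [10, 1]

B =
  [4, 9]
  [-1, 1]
A ⊗ B =
  [0, 2]
  [0, 2]

Apply the min-plus product entry-by-entry:
  C[0][0] = min over k of (A[0][0] + B[0][0] = 0 + 4 = 4, A[0][1] + B[1][0] = 1 + -1 = 0) = 0 (attained at k = 1)
  C[0][1] = min over k of (A[0][0] + B[0][1] = 0 + 9 = 9, A[0][1] + B[1][1] = 1 + 1 = 2) = 2 (attained at k = 1)
  C[1][0] = min over k of (A[1][0] + B[0][0] = 10 + 4 = 14, A[1][1] + B[1][0] = 1 + -1 = 0) = 0 (attained at k = 1)
  C[1][1] = min over k of (A[1][0] + B[0][1] = 10 + 9 = 19, A[1][1] + B[1][1] = 1 + 1 = 2) = 2 (attained at k = 1)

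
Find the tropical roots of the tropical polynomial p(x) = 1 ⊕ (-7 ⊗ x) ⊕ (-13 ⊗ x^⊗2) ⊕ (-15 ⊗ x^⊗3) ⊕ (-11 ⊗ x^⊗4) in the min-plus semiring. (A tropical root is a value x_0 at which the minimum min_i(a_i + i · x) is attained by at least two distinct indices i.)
Roots: {-4, 2, 6, 8}

Each tropical root is a break point of the lower envelope of the lines y = a_i + i · x (there are 5 lines, with slopes 0, 1, ..., 4). Only the lines that attain the minimum somewhere contribute to roots; other lines are dominated. Here the surviving (envelope) indices are i = 4, i = 3, i = 2, i = 1, i = 0.
Intersections between consecutive envelope lines give the roots: for adjacent envelope indices i < j the intersection is x = (a_i − a_j) / (j − i). Reading off the sorted break points: {-4, 2, 6, 8}.
Verification: at each break x_0, at least two indices attain the minimum of min_i(a_i + i · x_0).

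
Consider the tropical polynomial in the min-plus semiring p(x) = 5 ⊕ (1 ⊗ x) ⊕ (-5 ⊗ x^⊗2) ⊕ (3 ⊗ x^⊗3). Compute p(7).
p(7) = 5

A tropical monomial a ⊗ x^⊗i evaluates to a + i · x. Evaluating each term at x = 7:
  Term 0 contributes 5 + 0 · 7 = 5
  Term 1 contributes 1 + 1 · 7 = 8
  Term 2 contributes -5 + 2 · 7 = 9
  Term 3 contributes 3 + 3 · 7 = 24
p(7) = ⊕ of these = min[5, 8, 9, 24] = 5.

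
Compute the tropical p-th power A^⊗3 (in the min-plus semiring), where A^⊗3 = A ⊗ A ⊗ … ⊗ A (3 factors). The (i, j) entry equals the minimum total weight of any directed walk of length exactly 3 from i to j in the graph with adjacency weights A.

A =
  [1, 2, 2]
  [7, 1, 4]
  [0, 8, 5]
A^⊗3 =
  [3, 4, 4]
  [5, 3, 6]
  [2, 3, 3]

Each entry (A^⊗3)_ij equals the minimum over all length-3 walks i = v_0 → v_1 → … → v_3 = j of Σ_t A[v_t][v_{t+1}]. For example, for (i, j) = (0, 2) we minimise over 9 possible intermediate vertex sequences; the minimum is 4, attained along the walk 0 → 0 → 0 → 2.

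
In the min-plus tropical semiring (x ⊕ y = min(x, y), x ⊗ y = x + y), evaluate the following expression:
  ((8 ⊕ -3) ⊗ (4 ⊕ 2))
((8 ⊕ -3) ⊗ (4 ⊕ 2)) = -1

Expand innermost to outermost. Recall ⊕ takes the minimum of its arguments and ⊗ takes their sum. Working out the expression ((8 ⊕ -3) ⊗ (4 ⊕ 2)) gives -1.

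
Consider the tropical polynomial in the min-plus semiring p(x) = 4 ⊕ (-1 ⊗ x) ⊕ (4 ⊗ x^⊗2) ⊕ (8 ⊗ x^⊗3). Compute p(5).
p(5) = 4

A tropical monomial a ⊗ x^⊗i evaluates to a + i · x. Evaluating each term at x = 5:
  Term 0 contributes 4 + 0 · 5 = 4
  Term 1 contributes -1 + 1 · 5 = 4
  Term 2 contributes 4 + 2 · 5 = 14
  Term 3 contributes 8 + 3 · 5 = 23
p(5) = ⊕ of these = min[4, 4, 14, 23] = 4.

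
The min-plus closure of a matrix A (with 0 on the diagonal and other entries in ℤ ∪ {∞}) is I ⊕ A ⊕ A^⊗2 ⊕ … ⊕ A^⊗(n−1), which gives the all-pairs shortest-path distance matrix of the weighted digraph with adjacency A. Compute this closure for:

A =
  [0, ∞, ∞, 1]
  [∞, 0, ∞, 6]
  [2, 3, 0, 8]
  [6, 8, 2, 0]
Closure =
  [0, 6, 3, 1]
  [10, 0, 8, 6]
  [2, 3, 0, 3]
  [4, 5, 2, 0]

This is the Floyd-Warshall all-pairs shortest-path computation. For each intermediate vertex k = 0, 1, …, 3, update dist[i][j] ← min(dist[i][j], dist[i][k] + dist[k][j]). The final matrix gives, for each (i, j), the minimum total weight of any directed path from i to j (possibly empty when i = j).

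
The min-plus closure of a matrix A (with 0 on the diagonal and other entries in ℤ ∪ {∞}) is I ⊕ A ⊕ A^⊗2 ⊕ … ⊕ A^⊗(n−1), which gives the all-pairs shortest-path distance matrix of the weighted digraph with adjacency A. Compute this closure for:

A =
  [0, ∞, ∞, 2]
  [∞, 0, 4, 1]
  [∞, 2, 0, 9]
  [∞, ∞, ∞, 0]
Closure =
  [0, ∞, ∞, 2]
  [∞, 0, 4, 1]
  [∞, 2, 0, 3]
  [∞, ∞, ∞, 0]

This is the Floyd-Warshall all-pairs shortest-path computation. For each intermediate vertex k = 0, 1, …, 3, update dist[i][j] ← min(dist[i][j], dist[i][k] + dist[k][j]). The final matrix gives, for each (i, j), the minimum total weight of any directed path from i to j (possibly empty when i = j).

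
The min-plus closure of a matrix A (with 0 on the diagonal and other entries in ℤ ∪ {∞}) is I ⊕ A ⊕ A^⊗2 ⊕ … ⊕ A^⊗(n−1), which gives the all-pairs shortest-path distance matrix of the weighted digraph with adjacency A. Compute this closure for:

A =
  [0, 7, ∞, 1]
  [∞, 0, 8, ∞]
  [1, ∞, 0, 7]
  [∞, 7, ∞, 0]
Closure =
  [0, 7, 15, 1]
  [9, 0, 8, 10]
  [1, 8, 0, 2]
  [16, 7, 15, 0]

This is the Floyd-Warshall all-pairs shortest-path computation. For each intermediate vertex k = 0, 1, …, 3, update dist[i][j] ← min(dist[i][j], dist[i][k] + dist[k][j]). The final matrix gives, for each (i, j), the minimum total weight of any directed path from i to j (possibly empty when i = j).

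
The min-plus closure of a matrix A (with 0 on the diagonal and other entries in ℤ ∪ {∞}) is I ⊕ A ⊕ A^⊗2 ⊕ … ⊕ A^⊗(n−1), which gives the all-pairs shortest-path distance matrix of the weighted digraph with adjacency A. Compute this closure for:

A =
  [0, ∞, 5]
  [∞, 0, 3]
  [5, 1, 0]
Closure =
  [0, 6, 5]
  [8, 0, 3]
  [5, 1, 0]

This is the Floyd-Warshall all-pairs shortest-path computation. For each intermediate vertex k = 0, 1, …, 2, update dist[i][j] ← min(dist[i][j], dist[i][k] + dist[k][j]). The final matrix gives, for each (i, j), the minimum total weight of any directed path from i to j (possibly empty when i = j).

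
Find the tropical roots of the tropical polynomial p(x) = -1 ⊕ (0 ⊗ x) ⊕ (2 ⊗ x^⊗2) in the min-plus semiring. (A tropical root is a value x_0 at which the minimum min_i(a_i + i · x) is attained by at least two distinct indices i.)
Roots: {-2, -1}

Each tropical root is a break point of the lower envelope of the lines y = a_i + i · x (there are 3 lines, with slopes 0, 1, ..., 2). Only the lines that attain the minimum somewhere contribute to roots; other lines are dominated. Here the surviving (envelope) indices are i = 2, i = 1, i = 0.
Intersections between consecutive envelope lines give the roots: for adjacent envelope indices i < j the intersection is x = (a_i − a_j) / (j − i). Reading off the sorted break points: {-2, -1}.
Verification: at each break x_0, at least two indices attain the minimum of min_i(a_i + i · x_0).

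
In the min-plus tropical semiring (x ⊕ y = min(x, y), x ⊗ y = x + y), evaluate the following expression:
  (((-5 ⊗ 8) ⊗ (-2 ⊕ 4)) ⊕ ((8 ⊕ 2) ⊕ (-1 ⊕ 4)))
(((-5 ⊗ 8) ⊗ (-2 ⊕ 4)) ⊕ ((8 ⊕ 2) ⊕ (-1 ⊕ 4))) = -1

Expand innermost to outermost. Recall ⊕ takes the minimum of its arguments and ⊗ takes their sum. Working out the expression (((-5 ⊗ 8) ⊗ (-2 ⊕ 4)) ⊕ ((8 ⊕ 2) ⊕ (-1 ⊕ 4))) gives -1.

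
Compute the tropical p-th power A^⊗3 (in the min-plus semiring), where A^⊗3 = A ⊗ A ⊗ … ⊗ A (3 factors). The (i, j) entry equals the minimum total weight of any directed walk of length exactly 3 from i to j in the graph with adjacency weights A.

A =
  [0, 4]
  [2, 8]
A^⊗3 =
  [0, 4]
  [2, 6]

Each entry (A^⊗3)_ij equals the minimum over all length-3 walks i = v_0 → v_1 → … → v_3 = j of Σ_t A[v_t][v_{t+1}]. For example, for (i, j) = (0, 1) we minimise over 4 possible intermediate vertex sequences; the minimum is 4, attained along the walk 0 → 0 → 0 → 1.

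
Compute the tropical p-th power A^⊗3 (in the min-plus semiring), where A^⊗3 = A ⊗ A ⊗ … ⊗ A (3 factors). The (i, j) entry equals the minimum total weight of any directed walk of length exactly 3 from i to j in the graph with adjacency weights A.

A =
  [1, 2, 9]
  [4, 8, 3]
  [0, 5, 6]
A^⊗3 =
  [3, 4, 6]
  [4, 5, 9]
  [2, 3, 5]

Each entry (A^⊗3)_ij equals the minimum over all length-3 walks i = v_0 → v_1 → … → v_3 = j of Σ_t A[v_t][v_{t+1}]. For example, for (i, j) = (0, 2) we minimise over 9 possible intermediate vertex sequences; the minimum is 6, attained along the walk 0 → 0 → 1 → 2.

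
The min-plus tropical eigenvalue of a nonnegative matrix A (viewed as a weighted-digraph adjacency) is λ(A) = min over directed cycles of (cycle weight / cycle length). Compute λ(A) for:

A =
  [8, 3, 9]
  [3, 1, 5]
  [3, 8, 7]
λ(A) = 1

Enumerate directed cycles and compute their means (weight / length). Sample:
  cycle 0 → 0: weight = 8, length = 1, mean = 8/1 ≈ 8.000
  cycle 1 → 1: weight = 1, length = 1, mean = 1/1 ≈ 1.000
  cycle 2 → 2: weight = 7, length = 1, mean = 7/1 ≈ 7.000
  cycle 0 → 1 → 0: weight = 6, length = 2, mean = 6/2 ≈ 3.000
  cycle 0 → 2 → 0: weight = 12, length = 2, mean = 12/2 ≈ 6.000
  cycle 1 → 0 → 1: weight = 6, length = 2, mean = 6/2 ≈ 3.000
Minimum mean = 1.000, attained e.g. along the cycle 1 → 1 with weight 1 and length 1. So λ(A) = 1/1 = 1.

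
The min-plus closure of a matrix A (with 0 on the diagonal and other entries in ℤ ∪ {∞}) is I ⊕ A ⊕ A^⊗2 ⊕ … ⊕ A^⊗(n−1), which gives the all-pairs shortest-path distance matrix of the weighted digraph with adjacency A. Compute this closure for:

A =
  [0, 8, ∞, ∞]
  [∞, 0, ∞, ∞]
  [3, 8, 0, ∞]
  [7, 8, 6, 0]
Closure =
  [0, 8, ∞, ∞]
  [∞, 0, ∞, ∞]
  [3, 8, 0, ∞]
  [7, 8, 6, 0]

This is the Floyd-Warshall all-pairs shortest-path computation. For each intermediate vertex k = 0, 1, …, 3, update dist[i][j] ← min(dist[i][j], dist[i][k] + dist[k][j]). The final matrix gives, for each (i, j), the minimum total weight of any directed path from i to j (possibly empty when i = j).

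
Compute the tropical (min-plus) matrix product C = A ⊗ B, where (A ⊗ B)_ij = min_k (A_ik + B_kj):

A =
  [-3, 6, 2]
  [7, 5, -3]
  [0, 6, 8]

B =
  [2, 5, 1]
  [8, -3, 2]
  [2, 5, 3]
A ⊗ B =
  [-1, 2, -2]
  [-1, 2, 0]
  [2, 3, 1]

Apply the min-plus product entry-by-entry:
  C[0][0] = min over k of (A[0][0] + B[0][0] = -3 + 2 = -1, A[0][1] + B[1][0] = 6 + 8 = 14, A[0][2] + B[2][0] = 2 + 2 = 4) = -1 (attained at k = 0)
  C[0][1] = min over k of (A[0][0] + B[0][1] = -3 + 5 = 2, A[0][1] + B[1][1] = 6 + -3 = 3, A[0][2] + B[2][1] = 2 + 5 = 7) = 2 (attained at k = 0)
  C[0][2] = min over k of (A[0][0] + B[0][2] = -3 + 1 = -2, A[0][1] + B[1][2] = 6 + 2 = 8, A[0][2] + B[2][2] = 2 + 3 = 5) = -2 (attained at k = 0)
  C[1][0] = min over k of (A[1][0] + B[0][0] = 7 + 2 = 9, A[1][1] + B[1][0] = 5 + 8 = 13, A[1][2] + B[2][0] = -3 + 2 = -1) = -1 (attained at k = 2)
  C[1][1] = min over k of (A[1][0] + B[0][1] = 7 + 5 = 12, A[1][1] + B[1][1] = 5 + -3 = 2, A[1][2] + B[2][1] = -3 + 5 = 2) = 2 (attained at k = 1)
  C[1][2] = min over k of (A[1][0] + B[0][2] = 7 + 1 = 8, A[1][1] + B[1][2] = 5 + 2 = 7, A[1][2] + B[2][2] = -3 + 3 = 0) = 0 (attained at k = 2)
  C[2][0] = min over k of (A[2][0] + B[0][0] = 0 + 2 = 2, A[2][1] + B[1][0] = 6 + 8 = 14, A[2][2] + B[2][0] = 8 + 2 = 10) = 2 (attained at k = 0)
  C[2][1] = min over k of (A[2][0] + B[0][1] = 0 + 5 = 5, A[2][1] + B[1][1] = 6 + -3 = 3, A[2][2] + B[2][1] = 8 + 5 = 13) = 3 (attained at k = 1)
  C[2][2] = min over k of (A[2][0] + B[0][2] = 0 + 1 = 1, A[2][1] + B[1][2] = 6 + 2 = 8, A[2][2] + B[2][2] = 8 + 3 = 11) = 1 (attained at k = 0)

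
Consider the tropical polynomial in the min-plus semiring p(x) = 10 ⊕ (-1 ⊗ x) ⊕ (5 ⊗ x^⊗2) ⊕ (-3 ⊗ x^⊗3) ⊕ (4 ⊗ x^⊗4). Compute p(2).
p(2) = 1

A tropical monomial a ⊗ x^⊗i evaluates to a + i · x. Evaluating each term at x = 2:
  Term 0 contributes 10 + 0 · 2 = 10
  Term 1 contributes -1 + 1 · 2 = 1
  Term 2 contributes 5 + 2 · 2 = 9
  Term 3 contributes -3 + 3 · 2 = 3
  Term 4 contributes 4 + 4 · 2 = 12
p(2) = ⊕ of these = min[10, 1, 9, 3, 12] = 1.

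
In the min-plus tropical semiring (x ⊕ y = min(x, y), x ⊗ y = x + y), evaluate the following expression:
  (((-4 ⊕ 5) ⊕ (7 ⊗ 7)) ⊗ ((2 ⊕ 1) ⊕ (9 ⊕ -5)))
(((-4 ⊕ 5) ⊕ (7 ⊗ 7)) ⊗ ((2 ⊕ 1) ⊕ (9 ⊕ -5))) = -9

Expand innermost to outermost. Recall ⊕ takes the minimum of its arguments and ⊗ takes their sum. Working out the expression (((-4 ⊕ 5) ⊕ (7 ⊗ 7)) ⊗ ((2 ⊕ 1) ⊕ (9 ⊕ -5))) gives -9.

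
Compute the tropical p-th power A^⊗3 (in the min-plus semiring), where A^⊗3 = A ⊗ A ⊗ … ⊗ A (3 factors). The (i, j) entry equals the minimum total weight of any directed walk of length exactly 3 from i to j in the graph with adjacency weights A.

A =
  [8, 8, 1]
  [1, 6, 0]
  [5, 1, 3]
A^⊗3 =
  [3, 5, 2]
  [2, 3, 1]
  [5, 2, 3]

Each entry (A^⊗3)_ij equals the minimum over all length-3 walks i = v_0 → v_1 → … → v_3 = j of Σ_t A[v_t][v_{t+1}]. For example, for (i, j) = (0, 2) we minimise over 9 possible intermediate vertex sequences; the minimum is 2, attained along the walk 0 → 2 → 1 → 2.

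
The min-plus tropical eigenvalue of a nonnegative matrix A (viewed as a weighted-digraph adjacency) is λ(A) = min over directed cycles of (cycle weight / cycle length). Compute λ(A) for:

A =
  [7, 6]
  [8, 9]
λ(A) = 7

Enumerate directed cycles and compute their means (weight / length). Sample:
  cycle 0 → 0: weight = 7, length = 1, mean = 7/1 ≈ 7.000
  cycle 1 → 1: weight = 9, length = 1, mean = 9/1 ≈ 9.000
  cycle 0 → 1 → 0: weight = 14, length = 2, mean = 14/2 ≈ 7.000
  cycle 1 → 0 → 1: weight = 14, length = 2, mean = 14/2 ≈ 7.000
Minimum mean = 7.000, attained e.g. along the cycle 0 → 0 with weight 7 and length 1. So λ(A) = 7/1 = 7.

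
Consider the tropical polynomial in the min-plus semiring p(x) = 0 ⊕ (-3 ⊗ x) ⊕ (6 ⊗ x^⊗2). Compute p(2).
p(2) = -1

A tropical monomial a ⊗ x^⊗i evaluates to a + i · x. Evaluating each term at x = 2:
  Term 0 contributes 0 + 0 · 2 = 0
  Term 1 contributes -3 + 1 · 2 = -1
  Term 2 contributes 6 + 2 · 2 = 10
p(2) = ⊕ of these = min[0, -1, 10] = -1.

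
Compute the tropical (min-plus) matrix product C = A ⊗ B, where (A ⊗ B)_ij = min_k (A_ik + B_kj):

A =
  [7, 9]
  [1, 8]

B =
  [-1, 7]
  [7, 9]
A ⊗ B =
  [6, 14]
  [0, 8]

Apply the min-plus product entry-by-entry:
  C[0][0] = min over k of (A[0][0] + B[0][0] = 7 + -1 = 6, A[0][1] + B[1][0] = 9 + 7 = 16) = 6 (attained at k = 0)
  C[0][1] = min over k of (A[0][0] + B[0][1] = 7 + 7 = 14, A[0][1] + B[1][1] = 9 + 9 = 18) = 14 (attained at k = 0)
  C[1][0] = min over k of (A[1][0] + B[0][0] = 1 + -1 = 0, A[1][1] + B[1][0] = 8 + 7 = 15) = 0 (attained at k = 0)
  C[1][1] = min over k of (A[1][0] + B[0][1] = 1 + 7 = 8, A[1][1] + B[1][1] = 8 + 9 = 17) = 8 (attained at k = 0)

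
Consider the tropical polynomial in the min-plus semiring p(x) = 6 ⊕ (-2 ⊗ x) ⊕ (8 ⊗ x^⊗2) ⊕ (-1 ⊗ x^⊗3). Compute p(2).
p(2) = 0

A tropical monomial a ⊗ x^⊗i evaluates to a + i · x. Evaluating each term at x = 2:
  Term 0 contributes 6 + 0 · 2 = 6
  Term 1 contributes -2 + 1 · 2 = 0
  Term 2 contributes 8 + 2 · 2 = 12
  Term 3 contributes -1 + 3 · 2 = 5
p(2) = ⊕ of these = min[6, 0, 12, 5] = 0.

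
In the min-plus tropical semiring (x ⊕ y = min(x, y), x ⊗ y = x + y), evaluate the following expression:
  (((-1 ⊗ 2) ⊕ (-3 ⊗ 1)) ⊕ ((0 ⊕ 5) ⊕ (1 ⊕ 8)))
(((-1 ⊗ 2) ⊕ (-3 ⊗ 1)) ⊕ ((0 ⊕ 5) ⊕ (1 ⊕ 8))) = -2

Expand innermost to outermost. Recall ⊕ takes the minimum of its arguments and ⊗ takes their sum. Working out the expression (((-1 ⊗ 2) ⊕ (-3 ⊗ 1)) ⊕ ((0 ⊕ 5) ⊕ (1 ⊕ 8))) gives -2.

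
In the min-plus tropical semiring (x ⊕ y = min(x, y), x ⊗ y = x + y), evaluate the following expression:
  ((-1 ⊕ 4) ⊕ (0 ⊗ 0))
((-1 ⊕ 4) ⊕ (0 ⊗ 0)) = -1

Expand innermost to outermost. Recall ⊕ takes the minimum of its arguments and ⊗ takes their sum. Working out the expression ((-1 ⊕ 4) ⊕ (0 ⊗ 0)) gives -1.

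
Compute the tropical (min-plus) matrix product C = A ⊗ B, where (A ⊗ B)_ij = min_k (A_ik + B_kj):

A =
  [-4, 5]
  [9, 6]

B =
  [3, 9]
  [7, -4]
A ⊗ B =
  [-1, 1]
  [12, 2]

Apply the min-plus product entry-by-entry:
  C[0][0] = min over k of (A[0][0] + B[0][0] = -4 + 3 = -1, A[0][1] + B[1][0] = 5 + 7 = 12) = -1 (attained at k = 0)
  C[0][1] = min over k of (A[0][0] + B[0][1] = -4 + 9 = 5, A[0][1] + B[1][1] = 5 + -4 = 1) = 1 (attained at k = 1)
  C[1][0] = min over k of (A[1][0] + B[0][0] = 9 + 3 = 12, A[1][1] + B[1][0] = 6 + 7 = 13) = 12 (attained at k = 0)
  C[1][1] = min over k of (A[1][0] + B[0][1] = 9 + 9 = 18, A[1][1] + B[1][1] = 6 + -4 = 2) = 2 (attained at k = 1)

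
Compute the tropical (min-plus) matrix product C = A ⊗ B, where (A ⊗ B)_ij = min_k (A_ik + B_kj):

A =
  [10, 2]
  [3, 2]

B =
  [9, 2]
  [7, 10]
A ⊗ B =
  [9, 12]
  [9, 5]

Apply the min-plus product entry-by-entry:
  C[0][0] = min over k of (A[0][0] + B[0][0] = 10 + 9 = 19, A[0][1] + B[1][0] = 2 + 7 = 9) = 9 (attained at k = 1)
  C[0][1] = min over k of (A[0][0] + B[0][1] = 10 + 2 = 12, A[0][1] + B[1][1] = 2 + 10 = 12) = 12 (attained at k = 0)
  C[1][0] = min over k of (A[1][0] + B[0][0] = 3 + 9 = 12, A[1][1] + B[1][0] = 2 + 7 = 9) = 9 (attained at k = 1)
  C[1][1] = min over k of (A[1][0] + B[0][1] = 3 + 2 = 5, A[1][1] + B[1][1] = 2 + 10 = 12) = 5 (attained at k = 0)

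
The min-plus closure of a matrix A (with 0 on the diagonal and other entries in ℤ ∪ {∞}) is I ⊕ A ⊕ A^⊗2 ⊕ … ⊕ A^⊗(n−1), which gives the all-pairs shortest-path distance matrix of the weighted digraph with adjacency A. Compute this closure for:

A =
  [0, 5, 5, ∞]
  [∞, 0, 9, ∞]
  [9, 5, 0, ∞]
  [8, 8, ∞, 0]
Closure =
  [0, 5, 5, ∞]
  [18, 0, 9, ∞]
  [9, 5, 0, ∞]
  [8, 8, 13, 0]

This is the Floyd-Warshall all-pairs shortest-path computation. For each intermediate vertex k = 0, 1, …, 3, update dist[i][j] ← min(dist[i][j], dist[i][k] + dist[k][j]). The final matrix gives, for each (i, j), the minimum total weight of any directed path from i to j (possibly empty when i = j).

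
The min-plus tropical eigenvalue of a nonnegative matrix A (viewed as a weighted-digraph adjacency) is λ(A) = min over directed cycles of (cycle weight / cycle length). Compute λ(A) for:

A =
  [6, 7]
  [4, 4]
λ(A) = 4

Enumerate directed cycles and compute their means (weight / length). Sample:
  cycle 0 → 0: weight = 6, length = 1, mean = 6/1 ≈ 6.000
  cycle 1 → 1: weight = 4, length = 1, mean = 4/1 ≈ 4.000
  cycle 0 → 1 → 0: weight = 11, length = 2, mean = 11/2 ≈ 5.500
  cycle 1 → 0 → 1: weight = 11, length = 2, mean = 11/2 ≈ 5.500
Minimum mean = 4.000, attained e.g. along the cycle 1 → 1 with weight 4 and length 1. So λ(A) = 4/1 = 4.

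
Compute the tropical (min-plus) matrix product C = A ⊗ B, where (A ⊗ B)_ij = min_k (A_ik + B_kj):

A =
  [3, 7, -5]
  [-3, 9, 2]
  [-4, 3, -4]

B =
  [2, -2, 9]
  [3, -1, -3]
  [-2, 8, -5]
A ⊗ B =
  [-7, 1, -10]
  [-1, -5, -3]
  [-6, -6, -9]

Apply the min-plus product entry-by-entry:
  C[0][0] = min over k of (A[0][0] + B[0][0] = 3 + 2 = 5, A[0][1] + B[1][0] = 7 + 3 = 10, A[0][2] + B[2][0] = -5 + -2 = -7) = -7 (attained at k = 2)
  C[0][1] = min over k of (A[0][0] + B[0][1] = 3 + -2 = 1, A[0][1] + B[1][1] = 7 + -1 = 6, A[0][2] + B[2][1] = -5 + 8 = 3) = 1 (attained at k = 0)
  C[0][2] = min over k of (A[0][0] + B[0][2] = 3 + 9 = 12, A[0][1] + B[1][2] = 7 + -3 = 4, A[0][2] + B[2][2] = -5 + -5 = -10) = -10 (attained at k = 2)
  C[1][0] = min over k of (A[1][0] + B[0][0] = -3 + 2 = -1, A[1][1] + B[1][0] = 9 + 3 = 12, A[1][2] + B[2][0] = 2 + -2 = 0) = -1 (attained at k = 0)
  C[1][1] = min over k of (A[1][0] + B[0][1] = -3 + -2 = -5, A[1][1] + B[1][1] = 9 + -1 = 8, A[1][2] + B[2][1] = 2 + 8 = 10) = -5 (attained at k = 0)
  C[1][2] = min over k of (A[1][0] + B[0][2] = -3 + 9 = 6, A[1][1] + B[1][2] = 9 + -3 = 6, A[1][2] + B[2][2] = 2 + -5 = -3) = -3 (attained at k = 2)
  C[2][0] = min over k of (A[2][0] + B[0][0] = -4 + 2 = -2, A[2][1] + B[1][0] = 3 + 3 = 6, A[2][2] + B[2][0] = -4 + -2 = -6) = -6 (attained at k = 2)
  C[2][1] = min over k of (A[2][0] + B[0][1] = -4 + -2 = -6, A[2][1] + B[1][1] = 3 + -1 = 2, A[2][2] + B[2][1] = -4 + 8 = 4) = -6 (attained at k = 0)
  C[2][2] = min over k of (A[2][0] + B[0][2] = -4 + 9 = 5, A[2][1] + B[1][2] = 3 + -3 = 0, A[2][2] + B[2][2] = -4 + -5 = -9) = -9 (attained at k = 2)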